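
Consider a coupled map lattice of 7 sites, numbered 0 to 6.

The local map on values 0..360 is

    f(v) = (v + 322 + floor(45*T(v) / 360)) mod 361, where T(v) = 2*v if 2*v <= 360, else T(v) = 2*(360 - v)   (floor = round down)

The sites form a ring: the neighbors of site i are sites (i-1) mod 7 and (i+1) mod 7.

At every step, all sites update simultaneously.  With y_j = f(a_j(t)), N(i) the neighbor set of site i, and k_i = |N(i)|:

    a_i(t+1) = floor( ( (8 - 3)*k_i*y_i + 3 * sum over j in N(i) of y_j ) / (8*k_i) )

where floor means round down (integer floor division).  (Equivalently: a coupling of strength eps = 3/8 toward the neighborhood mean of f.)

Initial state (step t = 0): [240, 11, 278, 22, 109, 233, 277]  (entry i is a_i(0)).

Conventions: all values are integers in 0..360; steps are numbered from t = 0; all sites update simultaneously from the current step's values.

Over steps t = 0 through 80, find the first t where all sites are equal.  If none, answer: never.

Answer: 11
Key observation: Synchronization is absorbing here: once all sites are equal they stay equal, and step 11 is the first all-equal step.

Derivation:
t=0: [240, 11, 278, 22, 109, 233, 277]  (not all equal)
t=1: [255, 301, 290, 284, 168, 207, 246]  (not all equal)
t=2: [247, 268, 268, 247, 195, 204, 230]  (not all equal)
t=3: [236, 249, 249, 231, 205, 206, 221]  (not all equal)
t=4: [227, 235, 234, 222, 207, 206, 216]  (not all equal)
t=5: [220, 225, 224, 216, 207, 206, 213]  (not all equal)
t=6: [215, 218, 217, 212, 207, 206, 210]  (not all equal)
t=7: [211, 213, 212, 209, 206, 205, 208]  (not all equal)
t=8: [208, 209, 209, 207, 205, 204, 206]  (not all equal)
t=9: [206, 207, 206, 205, 204, 204, 205]  (not all equal)
t=10: [205, 205, 205, 204, 204, 204, 204]  (not all equal)
t=11: [204, 204, 204, 204, 204, 204, 204]  (all equal)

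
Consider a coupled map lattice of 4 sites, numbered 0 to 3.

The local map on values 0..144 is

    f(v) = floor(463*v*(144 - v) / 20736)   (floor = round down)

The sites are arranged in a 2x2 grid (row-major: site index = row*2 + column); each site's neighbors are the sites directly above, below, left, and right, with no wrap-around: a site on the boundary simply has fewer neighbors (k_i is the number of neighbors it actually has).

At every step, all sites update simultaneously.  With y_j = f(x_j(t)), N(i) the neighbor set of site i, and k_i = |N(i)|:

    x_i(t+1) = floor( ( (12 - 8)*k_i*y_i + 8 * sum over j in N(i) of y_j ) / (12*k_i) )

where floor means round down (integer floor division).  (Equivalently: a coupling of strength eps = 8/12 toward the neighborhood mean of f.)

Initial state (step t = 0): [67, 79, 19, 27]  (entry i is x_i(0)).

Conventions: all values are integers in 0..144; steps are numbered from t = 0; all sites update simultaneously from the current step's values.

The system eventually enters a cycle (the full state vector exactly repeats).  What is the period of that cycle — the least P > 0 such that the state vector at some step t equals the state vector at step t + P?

Simulating step by step:
t=0: [67, 79, 19, 27]
t=1: [94, 99, 79, 79]
t=2: [105, 105, 110, 109]
t=3: [88, 89, 86, 86]
t=4: [110, 110, 110, 110]
t=5: [83, 83, 83, 83]
t=6: [113, 113, 113, 113]
t=7: [78, 78, 78, 78]
t=8: [114, 114, 114, 114]
t=9: [76, 76, 76, 76]
t=10: [115, 115, 115, 115]
t=11: [74, 74, 74, 74]
t=12: [115, 115, 115, 115]

Answer: 2
Key observation: The state at step 10, [115, 115, 115, 115], reappears at step 12 — and no state repeats earlier — so the cycle the system enters has period 2.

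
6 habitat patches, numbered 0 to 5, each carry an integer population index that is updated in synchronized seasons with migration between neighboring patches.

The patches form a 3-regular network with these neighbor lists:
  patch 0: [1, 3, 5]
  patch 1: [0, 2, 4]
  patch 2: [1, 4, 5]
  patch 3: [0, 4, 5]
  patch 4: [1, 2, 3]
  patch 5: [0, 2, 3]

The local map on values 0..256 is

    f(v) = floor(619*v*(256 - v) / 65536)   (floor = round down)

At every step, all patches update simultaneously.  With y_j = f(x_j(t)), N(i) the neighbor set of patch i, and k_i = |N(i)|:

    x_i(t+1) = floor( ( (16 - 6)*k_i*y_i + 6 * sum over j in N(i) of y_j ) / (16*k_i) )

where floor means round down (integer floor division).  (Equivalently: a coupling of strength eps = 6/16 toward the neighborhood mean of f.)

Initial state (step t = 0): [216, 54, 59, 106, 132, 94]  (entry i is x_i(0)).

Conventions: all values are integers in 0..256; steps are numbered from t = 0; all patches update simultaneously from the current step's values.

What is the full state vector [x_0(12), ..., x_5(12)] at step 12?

Simulating step by step:
t=0: [216, 54, 59, 106, 132, 94]
t=1: [100, 107, 118, 141, 141, 131]
t=2: [149, 150, 152, 152, 152, 152]
t=3: [149, 149, 149, 149, 149, 149]
t=4: [150, 150, 150, 150, 150, 150]
t=5: [150, 150, 150, 150, 150, 150]
t=6: [150, 150, 150, 150, 150, 150]
t=7: [150, 150, 150, 150, 150, 150]
t=8: [150, 150, 150, 150, 150, 150]
t=9: [150, 150, 150, 150, 150, 150]
t=10: [150, 150, 150, 150, 150, 150]
t=11: [150, 150, 150, 150, 150, 150]
t=12: [150, 150, 150, 150, 150, 150]

Answer: [150, 150, 150, 150, 150, 150]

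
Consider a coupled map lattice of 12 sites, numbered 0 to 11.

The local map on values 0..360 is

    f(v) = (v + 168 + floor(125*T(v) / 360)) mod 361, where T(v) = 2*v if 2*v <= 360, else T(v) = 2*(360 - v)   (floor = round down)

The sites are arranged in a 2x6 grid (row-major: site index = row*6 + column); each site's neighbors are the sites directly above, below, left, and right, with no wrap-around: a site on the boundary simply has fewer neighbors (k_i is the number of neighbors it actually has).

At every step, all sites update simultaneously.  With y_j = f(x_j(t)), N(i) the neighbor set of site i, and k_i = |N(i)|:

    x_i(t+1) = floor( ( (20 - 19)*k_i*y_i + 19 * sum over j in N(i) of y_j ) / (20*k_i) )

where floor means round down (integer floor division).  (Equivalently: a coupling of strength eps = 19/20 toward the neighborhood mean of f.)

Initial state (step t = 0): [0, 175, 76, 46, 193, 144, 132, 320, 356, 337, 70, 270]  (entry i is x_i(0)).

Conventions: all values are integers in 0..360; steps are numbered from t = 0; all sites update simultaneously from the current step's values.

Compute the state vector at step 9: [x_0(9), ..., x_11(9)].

Simulating step by step:
t=0: [0, 175, 76, 46, 193, 144, 132, 320, 356, 337, 70, 270]
t=1: [71, 200, 177, 192, 190, 123, 154, 102, 201, 228, 145, 167]
t=2: [102, 238, 116, 115, 63, 97, 301, 112, 187, 96, 107, 36]
t=3: [148, 228, 77, 192, 229, 255, 338, 141, 224, 163, 281, 334]
t=4: [138, 132, 130, 166, 130, 142, 56, 132, 141, 125, 123, 139]
t=5: [140, 32, 52, 27, 48, 35, 46, 108, 26, 47, 28, 31]
t=6: [224, 217, 217, 248, 219, 234, 199, 232, 281, 215, 237, 220]
t=7: [120, 124, 131, 123, 129, 123, 125, 127, 124, 133, 123, 128]
t=8: [17, 19, 16, 27, 15, 23, 16, 17, 26, 16, 26, 15]
t=9: [197, 195, 207, 195, 209, 193, 195, 202, 196, 211, 194, 208]

Answer: [197, 195, 207, 195, 209, 193, 195, 202, 196, 211, 194, 208]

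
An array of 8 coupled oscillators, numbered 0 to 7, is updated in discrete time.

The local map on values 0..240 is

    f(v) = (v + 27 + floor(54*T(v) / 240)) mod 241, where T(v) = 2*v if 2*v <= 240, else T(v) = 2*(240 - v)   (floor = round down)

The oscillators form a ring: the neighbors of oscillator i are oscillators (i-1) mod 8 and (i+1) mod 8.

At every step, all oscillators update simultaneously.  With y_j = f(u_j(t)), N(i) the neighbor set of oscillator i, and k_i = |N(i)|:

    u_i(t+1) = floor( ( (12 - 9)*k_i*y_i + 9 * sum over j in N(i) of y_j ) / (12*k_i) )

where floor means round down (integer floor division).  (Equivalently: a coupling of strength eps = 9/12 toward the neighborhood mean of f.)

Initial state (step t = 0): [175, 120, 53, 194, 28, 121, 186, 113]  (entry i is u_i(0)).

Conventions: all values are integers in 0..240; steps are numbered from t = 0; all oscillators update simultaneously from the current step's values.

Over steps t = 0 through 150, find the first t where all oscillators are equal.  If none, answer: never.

Answer: never
Key observation: The state at step 14 reappears at step 16 — the system is in a cycle of period 2 from step 14 on.  No step 0..16 is synchronized, and the cycle repeats forever, so no step up to 150 (or ever) has all oscillators equal.

Derivation:
t=0: [175, 120, 53, 194, 28, 121, 186, 113]  (not all equal)
t=1: [204, 175, 101, 63, 92, 164, 205, 223]  (not all equal)
t=2: [94, 124, 174, 154, 168, 118, 91, 8]  (not all equal)
t=3: [131, 198, 215, 226, 213, 193, 128, 129]  (not all equal)
t=4: [129, 82, 10, 13, 9, 81, 128, 205]  (not all equal)
t=5: [107, 128, 81, 41, 80, 127, 107, 155]  (not all equal)
t=6: [204, 173, 145, 129, 144, 172, 204, 191]  (not all equal)
t=7: [177, 140, 216, 211, 216, 139, 177, 64]  (not all equal)
t=8: [182, 144, 86, 11, 85, 144, 181, 203]  (not all equal)
t=9: [140, 198, 133, 123, 133, 197, 140, 177]  (not all equal)
t=10: [140, 158, 128, 206, 128, 158, 140, 217]  (not all equal)
t=11: [140, 211, 136, 155, 136, 211, 140, 162]  (not all equal)
t=12: [140, 160, 138, 211, 138, 160, 140, 215]  (not all equal)
t=13: [141, 214, 139, 160, 139, 214, 141, 162]  (not all equal)
t=14: [141, 161, 140, 214, 140, 161, 141, 215]  (not all equal)
t=15: [141, 214, 140, 161, 140, 214, 141, 162]  (not all equal)
t=16: [141, 161, 140, 214, 140, 161, 141, 215]  (not all equal)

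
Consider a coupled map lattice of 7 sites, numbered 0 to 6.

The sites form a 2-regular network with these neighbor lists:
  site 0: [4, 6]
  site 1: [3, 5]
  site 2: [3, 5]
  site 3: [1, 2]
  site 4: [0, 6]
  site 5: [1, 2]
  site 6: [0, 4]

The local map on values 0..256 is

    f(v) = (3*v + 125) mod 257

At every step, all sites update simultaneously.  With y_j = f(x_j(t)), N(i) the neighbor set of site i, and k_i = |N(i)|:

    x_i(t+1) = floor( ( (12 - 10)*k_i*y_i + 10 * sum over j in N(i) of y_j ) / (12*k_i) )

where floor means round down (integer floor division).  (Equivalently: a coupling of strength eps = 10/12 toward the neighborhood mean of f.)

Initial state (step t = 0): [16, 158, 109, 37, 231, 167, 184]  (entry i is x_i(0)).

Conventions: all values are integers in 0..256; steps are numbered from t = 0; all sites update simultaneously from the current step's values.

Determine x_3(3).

Simulating step by step:
t=0: [16, 158, 109, 37, 231, 167, 184]
t=1: [116, 159, 177, 156, 147, 135, 118]
t=2: [150, 54, 63, 109, 191, 98, 148]
t=3: [109, 153, 158, 68, 79, 63, 111]

Answer: x_3(3) = 68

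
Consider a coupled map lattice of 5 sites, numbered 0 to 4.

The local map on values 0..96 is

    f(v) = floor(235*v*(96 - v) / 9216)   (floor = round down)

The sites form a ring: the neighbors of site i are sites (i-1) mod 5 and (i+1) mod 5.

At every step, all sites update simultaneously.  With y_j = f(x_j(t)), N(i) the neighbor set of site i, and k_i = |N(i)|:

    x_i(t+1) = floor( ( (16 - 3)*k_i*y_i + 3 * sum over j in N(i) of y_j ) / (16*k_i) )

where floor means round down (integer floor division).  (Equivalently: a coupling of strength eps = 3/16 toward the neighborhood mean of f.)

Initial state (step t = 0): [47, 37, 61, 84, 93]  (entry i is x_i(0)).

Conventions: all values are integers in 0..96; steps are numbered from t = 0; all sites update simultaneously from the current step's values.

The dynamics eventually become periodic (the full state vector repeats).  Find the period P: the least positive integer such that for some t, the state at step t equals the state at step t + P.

Answer: 2
Key observation: The state at step 4, [57, 56, 56, 56, 57], reappears at step 6 — and no state repeats earlier — so the cycle the system enters has period 2.

Derivation:
t=0: [47, 37, 61, 84, 93]
t=1: [52, 55, 51, 26, 13]
t=2: [55, 57, 56, 45, 31]
t=3: [56, 56, 57, 57, 52]
t=4: [57, 56, 56, 56, 57]
t=5: [56, 56, 57, 56, 56]
t=6: [57, 56, 56, 56, 57]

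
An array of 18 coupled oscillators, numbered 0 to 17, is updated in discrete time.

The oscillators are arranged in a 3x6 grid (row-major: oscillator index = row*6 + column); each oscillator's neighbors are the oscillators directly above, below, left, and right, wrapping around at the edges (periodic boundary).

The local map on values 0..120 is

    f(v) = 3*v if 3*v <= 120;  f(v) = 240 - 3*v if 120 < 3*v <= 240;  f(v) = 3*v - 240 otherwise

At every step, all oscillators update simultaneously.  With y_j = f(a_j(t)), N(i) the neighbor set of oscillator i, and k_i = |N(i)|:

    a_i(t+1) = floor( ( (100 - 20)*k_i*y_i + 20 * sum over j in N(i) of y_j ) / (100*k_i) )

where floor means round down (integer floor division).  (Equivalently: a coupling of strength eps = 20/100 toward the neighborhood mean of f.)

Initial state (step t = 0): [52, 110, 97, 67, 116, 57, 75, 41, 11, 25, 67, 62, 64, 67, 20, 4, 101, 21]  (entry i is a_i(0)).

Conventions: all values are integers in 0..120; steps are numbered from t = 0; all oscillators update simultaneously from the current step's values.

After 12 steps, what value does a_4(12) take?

Answer: a_4(12) = 25

Derivation:
t=0: [52, 110, 97, 67, 116, 57, 75, 41, 11, 25, 67, 62, 64, 67, 20, 4, 101, 21]
t=1: [78, 86, 51, 43, 96, 70, 27, 102, 41, 66, 46, 52, 48, 46, 54, 21, 61, 62]
t=2: [16, 27, 85, 100, 53, 33, 77, 68, 107, 53, 93, 80, 88, 94, 80, 64, 58, 56]
t=3: [49, 71, 23, 59, 78, 89, 12, 39, 71, 76, 42, 10, 27, 40, 9, 48, 64, 67]
t=4: [82, 41, 62, 59, 17, 30, 44, 104, 32, 24, 96, 34, 79, 108, 37, 84, 51, 40]
t=5: [20, 104, 62, 59, 55, 85, 95, 77, 92, 68, 54, 99, 18, 82, 101, 26, 81, 110]
t=6: [57, 64, 54, 62, 67, 26, 45, 15, 36, 41, 70, 57, 53, 14, 59, 70, 18, 78]
t=7: [70, 50, 76, 56, 42, 71, 97, 51, 101, 104, 37, 66, 75, 45, 63, 38, 48, 18]
t=8: [33, 83, 23, 73, 106, 33, 49, 85, 61, 75, 105, 45, 24, 96, 55, 105, 96, 52]
t=9: [92, 18, 63, 28, 74, 97, 88, 22, 54, 23, 72, 101, 73, 46, 72, 67, 54, 83]
t=10: [36, 55, 52, 76, 26, 47, 28, 65, 72, 66, 30, 55, 25, 89, 32, 43, 66, 17]
t=11: [103, 73, 77, 25, 74, 94, 82, 46, 32, 45, 83, 76, 73, 36, 89, 98, 50, 55]
t=12: [59, 31, 18, 69, 25, 42, 15, 93, 88, 95, 18, 16, 29, 94, 34, 58, 79, 68]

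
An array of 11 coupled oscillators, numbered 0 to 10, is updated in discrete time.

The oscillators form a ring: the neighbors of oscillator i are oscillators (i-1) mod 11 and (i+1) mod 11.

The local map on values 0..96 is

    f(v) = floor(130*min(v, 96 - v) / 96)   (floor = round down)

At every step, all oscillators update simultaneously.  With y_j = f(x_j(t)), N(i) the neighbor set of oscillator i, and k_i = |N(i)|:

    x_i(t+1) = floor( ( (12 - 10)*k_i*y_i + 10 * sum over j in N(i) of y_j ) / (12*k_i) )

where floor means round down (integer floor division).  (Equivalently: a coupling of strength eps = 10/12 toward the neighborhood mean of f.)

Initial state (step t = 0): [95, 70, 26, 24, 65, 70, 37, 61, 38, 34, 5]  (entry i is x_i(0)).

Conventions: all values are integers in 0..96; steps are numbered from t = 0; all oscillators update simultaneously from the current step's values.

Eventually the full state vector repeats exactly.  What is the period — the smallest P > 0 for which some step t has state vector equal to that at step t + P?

Simulating step by step:
t=0: [95, 70, 26, 24, 65, 70, 37, 61, 38, 34, 5]
t=1: [17, 20, 33, 37, 34, 43, 42, 49, 47, 31, 20]
t=2: [26, 32, 39, 45, 52, 52, 59, 60, 53, 44, 31]
t=3: [40, 43, 51, 56, 59, 55, 52, 53, 54, 51, 46]
t=4: [59, 57, 56, 54, 53, 54, 56, 57, 58, 59, 57]
t=5: [51, 52, 54, 56, 56, 56, 54, 52, 51, 51, 50]
t=6: [60, 58, 56, 54, 54, 54, 56, 58, 59, 60, 60]
t=7: [49, 51, 53, 55, 56, 55, 53, 51, 49, 48, 48]
t=8: [62, 60, 57, 55, 54, 55, 57, 60, 62, 64, 64]
t=9: [45, 48, 51, 54, 55, 54, 51, 48, 45, 44, 44]
t=10: [61, 60, 60, 57, 55, 57, 60, 60, 61, 59, 59]
t=11: [48, 47, 49, 51, 52, 51, 49, 47, 48, 48, 48]
t=12: [64, 63, 61, 60, 59, 60, 61, 63, 64, 65, 65]
t=13: [42, 44, 46, 48, 48, 48, 46, 44, 42, 41, 41]
t=14: [56, 59, 62, 63, 65, 63, 62, 59, 56, 55, 55]
t=15: [52, 50, 46, 43, 43, 43, 46, 50, 52, 54, 54]
t=16: [59, 60, 60, 59, 58, 59, 60, 60, 59, 57, 57]
t=17: [50, 48, 48, 49, 50, 49, 48, 48, 50, 51, 51]
t=18: [62, 63, 64, 63, 62, 63, 64, 63, 62, 60, 60]
t=19: [46, 44, 43, 44, 44, 44, 43, 44, 46, 47, 47]
t=20: [61, 59, 58, 58, 59, 58, 58, 59, 61, 62, 62]
t=21: [47, 49, 50, 50, 50, 50, 50, 49, 47, 46, 46]
t=22: [62, 62, 62, 62, 62, 62, 62, 62, 62, 62, 62]
t=23: [46, 46, 46, 46, 46, 46, 46, 46, 46, 46, 46]
t=24: [62, 62, 62, 62, 62, 62, 62, 62, 62, 62, 62]

Answer: 2
Key observation: The state at step 22, [62, 62, 62, 62, 62, 62, 62, 62, 62, 62, 62], reappears at step 24 — and no state repeats earlier — so the cycle the system enters has period 2.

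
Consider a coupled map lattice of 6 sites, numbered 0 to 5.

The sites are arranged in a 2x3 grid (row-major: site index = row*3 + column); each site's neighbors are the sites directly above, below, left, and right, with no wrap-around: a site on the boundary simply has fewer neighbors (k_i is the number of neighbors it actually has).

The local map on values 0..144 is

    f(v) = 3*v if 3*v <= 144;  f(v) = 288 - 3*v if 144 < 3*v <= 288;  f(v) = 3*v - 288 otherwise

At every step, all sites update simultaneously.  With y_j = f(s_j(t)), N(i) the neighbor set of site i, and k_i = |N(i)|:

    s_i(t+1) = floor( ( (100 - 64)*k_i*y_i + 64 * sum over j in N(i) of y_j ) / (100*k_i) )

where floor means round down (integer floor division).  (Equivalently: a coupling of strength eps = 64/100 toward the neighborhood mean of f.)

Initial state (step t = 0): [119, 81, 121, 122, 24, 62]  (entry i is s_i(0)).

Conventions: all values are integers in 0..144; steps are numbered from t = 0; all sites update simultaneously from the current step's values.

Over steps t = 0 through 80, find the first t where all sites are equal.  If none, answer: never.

Answer: never
Key observation: The state at step 28 reappears at step 33 — the system is in a cycle of period 5 from step 28 on.  No step 0..33 is synchronized, and the cycle repeats forever, so no step up to 80 (or ever) has all sites equal.

Derivation:
t=0: [119, 81, 121, 122, 24, 62]  (not all equal)
t=1: [64, 62, 74, 73, 73, 83]  (not all equal)
t=2: [89, 86, 68, 77, 69, 57]  (not all equal)
t=3: [35, 50, 77, 53, 72, 94]  (not all equal)
t=4: [123, 99, 66, 103, 84, 43]  (not all equal)
t=5: [38, 47, 76, 45, 46, 86]  (not all equal)
t=6: [129, 117, 76, 129, 114, 74]  (not all equal)
t=7: [87, 68, 62, 84, 68, 60]  (not all equal)
t=8: [48, 75, 98, 48, 78, 98]  (not all equal)
t=9: [118, 66, 24, 115, 64, 21]  (not all equal)
t=10: [70, 82, 74, 72, 79, 76]  (not all equal)
t=11: [64, 56, 56, 67, 55, 59]  (not all equal)
t=12: [100, 115, 117, 101, 112, 117]  (not all equal)
t=13: [27, 46, 61, 24, 46, 58]  (not all equal)
t=14: [96, 118, 118, 96, 118, 118]  (not all equal)
t=15: [21, 51, 66, 21, 51, 66]  (not all equal)
t=16: [86, 110, 104, 86, 110, 104]  (not all equal)
t=17: [33, 35, 29, 33, 35, 29]  (not all equal)
t=18: [100, 99, 92, 100, 99, 92]  (not all equal)
t=19: [11, 10, 11, 11, 10, 11]  (not all equal)
t=20: [32, 31, 32, 32, 31, 32]  (not all equal)
t=21: [95, 94, 95, 95, 94, 95]  (not all equal)
t=22: [3, 4, 3, 3, 4, 3]  (not all equal)
t=23: [9, 10, 9, 9, 10, 9]  (not all equal)
t=24: [27, 28, 27, 27, 28, 27]  (not all equal)
t=25: [81, 82, 81, 81, 82, 81]  (not all equal)
t=26: [44, 43, 44, 44, 43, 44]  (not all equal)
t=27: [131, 130, 131, 131, 130, 131]  (not all equal)
t=28: [104, 103, 104, 104, 103, 104]  (not all equal)
t=29: [23, 22, 23, 23, 22, 23]  (not all equal)
t=30: [68, 67, 68, 68, 67, 68]  (not all equal)
t=31: [84, 85, 84, 84, 85, 84]  (not all equal)
t=32: [35, 34, 35, 35, 34, 35]  (not all equal)
t=33: [104, 103, 104, 104, 103, 104]  (not all equal)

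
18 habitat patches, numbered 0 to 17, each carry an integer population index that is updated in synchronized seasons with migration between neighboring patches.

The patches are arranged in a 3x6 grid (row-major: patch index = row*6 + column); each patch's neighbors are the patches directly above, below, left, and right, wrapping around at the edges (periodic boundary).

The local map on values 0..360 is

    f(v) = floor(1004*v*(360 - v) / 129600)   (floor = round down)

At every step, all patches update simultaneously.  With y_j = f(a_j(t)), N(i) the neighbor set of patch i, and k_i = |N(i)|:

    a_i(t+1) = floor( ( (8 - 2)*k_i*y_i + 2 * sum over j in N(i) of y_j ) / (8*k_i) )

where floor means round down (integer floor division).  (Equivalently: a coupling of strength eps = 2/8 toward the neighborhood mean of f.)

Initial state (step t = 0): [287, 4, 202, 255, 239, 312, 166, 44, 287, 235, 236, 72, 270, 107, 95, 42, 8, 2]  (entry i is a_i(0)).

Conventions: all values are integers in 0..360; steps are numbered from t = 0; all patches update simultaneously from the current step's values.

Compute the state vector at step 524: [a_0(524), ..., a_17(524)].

Simulating step by step:
t=0: [287, 4, 202, 255, 239, 312, 166, 44, 287, 235, 236, 72, 270, 107, 95, 42, 8, 2]
t=1: [156, 53, 221, 205, 203, 121, 225, 119, 170, 213, 209, 157, 180, 188, 191, 117, 50, 34]
t=2: [236, 154, 232, 243, 236, 219, 236, 220, 246, 241, 236, 233, 239, 240, 247, 218, 139, 116]
t=3: [227, 241, 228, 222, 227, 235, 226, 235, 219, 222, 226, 228, 223, 224, 218, 235, 234, 222]
t=4: [232, 224, 233, 235, 232, 228, 233, 228, 237, 236, 233, 233, 235, 234, 237, 229, 229, 235]
t=5: [230, 234, 228, 227, 230, 232, 229, 232, 225, 226, 229, 229, 227, 228, 225, 230, 231, 227]
t=6: [230, 228, 232, 232, 231, 230, 231, 230, 234, 233, 231, 231, 232, 232, 234, 231, 230, 232]
t=7: [231, 232, 229, 229, 230, 230, 230, 230, 228, 229, 230, 230, 230, 230, 228, 229, 230, 230]
t=8: [230, 230, 232, 231, 231, 230, 230, 231, 232, 232, 231, 231, 230, 231, 232, 232, 231, 231]
t=9: [231, 230, 230, 230, 230, 230, 230, 230, 230, 230, 230, 230, 230, 230, 230, 230, 230, 230]
t=10: [230, 230, 231, 231, 231, 230, 230, 231, 231, 231, 231, 231, 230, 231, 231, 231, 231, 231]
t=11: [231, 230, 230, 230, 230, 230, 230, 230, 230, 230, 230, 230, 230, 230, 230, 230, 230, 230]

Answer: [230, 230, 231, 231, 231, 230, 230, 231, 231, 231, 231, 231, 230, 231, 231, 231, 231, 231]
Key observation: The state at step 9, [231, 230, 230, 230, 230, 230, 230, 230, 230, 230, 230, 230, 230, 230, 230, 230, 230, 230], reappears at step 11: the system is in a cycle of period 2 from step 9 on.  Therefore the state at step 524 equals the state at step 9 + ((524 - 9) mod 2) = 10, which is [230, 230, 231, 231, 231, 230, 230, 231, 231, 231, 231, 231, 230, 231, 231, 231, 231, 231].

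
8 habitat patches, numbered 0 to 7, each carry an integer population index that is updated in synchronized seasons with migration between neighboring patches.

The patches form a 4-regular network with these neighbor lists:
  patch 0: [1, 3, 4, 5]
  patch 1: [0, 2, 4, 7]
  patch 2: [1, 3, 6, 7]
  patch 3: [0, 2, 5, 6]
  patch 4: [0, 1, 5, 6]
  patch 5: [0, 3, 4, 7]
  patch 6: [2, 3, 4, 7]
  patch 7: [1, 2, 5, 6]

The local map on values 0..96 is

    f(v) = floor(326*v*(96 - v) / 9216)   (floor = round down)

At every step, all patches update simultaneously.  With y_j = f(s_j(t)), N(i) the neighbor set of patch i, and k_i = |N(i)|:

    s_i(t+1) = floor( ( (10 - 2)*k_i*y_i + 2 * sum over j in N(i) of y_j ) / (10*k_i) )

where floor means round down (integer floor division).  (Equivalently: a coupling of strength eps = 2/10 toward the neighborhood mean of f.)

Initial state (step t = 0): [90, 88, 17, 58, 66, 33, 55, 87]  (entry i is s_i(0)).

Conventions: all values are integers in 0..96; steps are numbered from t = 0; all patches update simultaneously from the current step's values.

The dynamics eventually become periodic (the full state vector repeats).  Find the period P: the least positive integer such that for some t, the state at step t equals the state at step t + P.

Simulating step by step:
t=0: [90, 88, 17, 58, 66, 33, 55, 87]
t=1: [27, 27, 47, 72, 65, 68, 74, 32]
t=2: [65, 66, 77, 62, 69, 67, 59, 71]
t=3: [70, 68, 54, 72, 66, 68, 74, 62]
t=4: [64, 68, 76, 62, 68, 67, 59, 72]
t=5: [71, 66, 56, 72, 67, 68, 74, 62]
t=6: [62, 70, 76, 62, 67, 66, 59, 72]
t=7: [73, 64, 56, 72, 68, 69, 74, 62]
t=8: [60, 71, 76, 61, 66, 65, 59, 72]
t=9: [74, 62, 56, 73, 70, 70, 74, 61]
t=10: [58, 72, 76, 60, 63, 63, 59, 73]
t=11: [75, 61, 56, 74, 72, 72, 74, 60]
t=12: [56, 73, 76, 58, 61, 61, 59, 74]
t=13: [77, 60, 55, 75, 74, 74, 74, 58]
t=14: [53, 74, 76, 56, 57, 57, 59, 75]
t=15: [78, 58, 55, 77, 77, 77, 74, 57]
t=16: [50, 74, 76, 52, 52, 52, 58, 75]
t=17: [79, 59, 55, 78, 78, 78, 75, 57]
t=18: [48, 74, 76, 50, 50, 50, 56, 75]
t=19: [79, 59, 56, 79, 79, 79, 76, 57]
t=20: [48, 74, 75, 48, 48, 48, 54, 75]
t=21: [79, 59, 57, 79, 79, 79, 77, 57]
t=22: [48, 74, 75, 48, 48, 48, 53, 75]
t=23: [79, 59, 57, 79, 79, 79, 77, 57]

Answer: 2
Key observation: The state at step 21, [79, 59, 57, 79, 79, 79, 77, 57], reappears at step 23 — and no state repeats earlier — so the cycle the system enters has period 2.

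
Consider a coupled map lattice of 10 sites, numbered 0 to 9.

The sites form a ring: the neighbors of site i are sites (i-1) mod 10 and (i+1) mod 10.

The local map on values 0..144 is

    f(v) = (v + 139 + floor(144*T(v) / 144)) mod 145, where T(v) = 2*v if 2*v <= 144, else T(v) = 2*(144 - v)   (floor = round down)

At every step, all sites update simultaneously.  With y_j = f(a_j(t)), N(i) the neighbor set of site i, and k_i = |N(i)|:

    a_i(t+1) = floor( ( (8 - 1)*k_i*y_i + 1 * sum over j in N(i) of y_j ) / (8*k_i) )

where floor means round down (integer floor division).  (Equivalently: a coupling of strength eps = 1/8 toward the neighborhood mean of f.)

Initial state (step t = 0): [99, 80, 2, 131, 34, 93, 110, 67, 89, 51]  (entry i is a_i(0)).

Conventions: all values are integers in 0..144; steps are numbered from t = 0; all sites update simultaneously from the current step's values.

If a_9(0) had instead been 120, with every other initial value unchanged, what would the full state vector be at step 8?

Simulating step by step:
t=0: [99, 80, 2, 131, 34, 93, 110, 67, 89, 120]
t=1: [37, 52, 3, 11, 87, 46, 29, 48, 46, 20]
t=2: [95, 11, 4, 26, 53, 123, 87, 134, 127, 62]
t=3: [40, 26, 11, 63, 12, 15, 44, 6, 11, 33]
t=4: [110, 71, 30, 36, 31, 43, 113, 20, 30, 90]
t=5: [30, 61, 83, 99, 90, 114, 32, 54, 79, 48]
t=6: [84, 36, 51, 39, 44, 28, 80, 18, 60, 129]
t=7: [53, 92, 15, 105, 122, 79, 57, 47, 28, 12]
t=8: [11, 42, 38, 31, 18, 52, 29, 124, 78, 31]

Answer: [11, 42, 38, 31, 18, 52, 29, 124, 78, 31]
Key observation: This trace re-runs the system from the modified initial state.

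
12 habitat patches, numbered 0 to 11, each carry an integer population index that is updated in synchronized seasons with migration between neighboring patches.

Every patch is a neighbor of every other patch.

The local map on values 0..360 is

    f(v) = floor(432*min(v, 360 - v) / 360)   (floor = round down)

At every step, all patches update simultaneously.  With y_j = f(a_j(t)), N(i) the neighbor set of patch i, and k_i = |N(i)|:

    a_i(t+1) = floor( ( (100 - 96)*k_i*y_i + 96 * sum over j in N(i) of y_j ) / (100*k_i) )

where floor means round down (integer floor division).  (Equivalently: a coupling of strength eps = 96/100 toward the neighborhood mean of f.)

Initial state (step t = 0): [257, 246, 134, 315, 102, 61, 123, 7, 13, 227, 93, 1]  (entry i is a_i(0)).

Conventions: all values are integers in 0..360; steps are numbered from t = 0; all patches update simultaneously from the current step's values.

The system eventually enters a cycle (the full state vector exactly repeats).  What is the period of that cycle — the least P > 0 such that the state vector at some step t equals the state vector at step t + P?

Answer: 4
Key observation: The state at step 8, [211, 211, 211, 211, 211, 211, 211, 211, 211, 211, 211, 211], reappears at step 12 — and no state repeats earlier — so the cycle the system enters has period 4.

Derivation:
t=0: [257, 246, 134, 315, 102, 61, 123, 7, 13, 227, 93, 1]
t=1: [90, 90, 89, 94, 91, 93, 89, 96, 96, 89, 91, 96]
t=2: [110, 110, 110, 109, 110, 109, 110, 109, 109, 110, 110, 109]
t=3: [131, 131, 131, 131, 131, 131, 131, 131, 131, 131, 131, 131]
t=4: [157, 157, 157, 157, 157, 157, 157, 157, 157, 157, 157, 157]
t=5: [188, 188, 188, 188, 188, 188, 188, 188, 188, 188, 188, 188]
t=6: [206, 206, 206, 206, 206, 206, 206, 206, 206, 206, 206, 206]
t=7: [184, 184, 184, 184, 184, 184, 184, 184, 184, 184, 184, 184]
t=8: [211, 211, 211, 211, 211, 211, 211, 211, 211, 211, 211, 211]
t=9: [178, 178, 178, 178, 178, 178, 178, 178, 178, 178, 178, 178]
t=10: [213, 213, 213, 213, 213, 213, 213, 213, 213, 213, 213, 213]
t=11: [176, 176, 176, 176, 176, 176, 176, 176, 176, 176, 176, 176]
t=12: [211, 211, 211, 211, 211, 211, 211, 211, 211, 211, 211, 211]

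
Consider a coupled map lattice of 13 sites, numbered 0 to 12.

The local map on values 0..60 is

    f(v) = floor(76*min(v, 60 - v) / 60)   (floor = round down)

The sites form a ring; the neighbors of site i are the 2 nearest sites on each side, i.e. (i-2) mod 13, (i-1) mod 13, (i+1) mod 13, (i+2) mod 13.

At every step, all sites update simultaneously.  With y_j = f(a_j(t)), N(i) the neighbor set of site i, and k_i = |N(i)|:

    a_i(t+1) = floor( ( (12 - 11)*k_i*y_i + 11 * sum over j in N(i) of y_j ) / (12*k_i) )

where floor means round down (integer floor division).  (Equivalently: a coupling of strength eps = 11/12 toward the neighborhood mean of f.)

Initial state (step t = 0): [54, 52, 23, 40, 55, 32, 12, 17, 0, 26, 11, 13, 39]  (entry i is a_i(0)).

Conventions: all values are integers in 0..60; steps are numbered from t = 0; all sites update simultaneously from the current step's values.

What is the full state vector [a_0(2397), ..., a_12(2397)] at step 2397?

Answer: [36, 36, 36, 36, 36, 36, 36, 36, 36, 36, 36, 36, 36]
Key observation: The state at step 13, [36, 36, 36, 36, 36, 36, 36, 36, 36, 36, 36, 36, 36], reappears at step 21: the system is in a cycle of period 8 from step 13 on.  Therefore the state at step 2397 equals the state at step 13 + ((2397 - 13) mod 8) = 13, which is [36, 36, 36, 36, 36, 36, 36, 36, 36, 36, 36, 36, 36].

Derivation:
t=0: [54, 52, 23, 40, 55, 32, 12, 17, 0, 26, 11, 13, 39]
t=1: [19, 20, 13, 20, 24, 18, 15, 20, 18, 14, 18, 19, 12]
t=2: [20, 20, 25, 23, 21, 24, 24, 20, 20, 22, 19, 19, 23]
t=3: [27, 28, 26, 28, 29, 27, 26, 27, 26, 24, 26, 26, 24]
t=4: [32, 32, 34, 34, 33, 34, 33, 32, 32, 32, 31, 31, 32]
t=5: [34, 33, 33, 33, 32, 33, 34, 34, 35, 35, 35, 35, 35]
t=6: [32, 32, 33, 34, 33, 33, 32, 32, 31, 31, 31, 31, 31]
t=7: [35, 34, 34, 34, 33, 34, 34, 35, 35, 35, 36, 35, 35]
t=8: [31, 31, 32, 32, 32, 32, 32, 31, 31, 30, 30, 30, 31]
t=9: [36, 35, 35, 35, 35, 35, 35, 36, 36, 37, 37, 37, 36]
t=10: [30, 30, 30, 31, 31, 30, 30, 30, 29, 29, 29, 29, 29]
t=11: [37, 37, 37, 37, 37, 37, 37, 37, 36, 36, 36, 36, 36]
t=12: [29, 29, 29, 29, 29, 29, 29, 29, 29, 29, 30, 29, 29]
t=13: [36, 36, 36, 36, 36, 36, 36, 36, 36, 36, 36, 36, 36]
t=14: [30, 30, 30, 30, 30, 30, 30, 30, 30, 30, 30, 30, 30]
t=15: [38, 38, 38, 38, 38, 38, 38, 38, 38, 38, 38, 38, 38]
t=16: [27, 27, 27, 27, 27, 27, 27, 27, 27, 27, 27, 27, 27]
t=17: [34, 34, 34, 34, 34, 34, 34, 34, 34, 34, 34, 34, 34]
t=18: [32, 32, 32, 32, 32, 32, 32, 32, 32, 32, 32, 32, 32]
t=19: [35, 35, 35, 35, 35, 35, 35, 35, 35, 35, 35, 35, 35]
t=20: [31, 31, 31, 31, 31, 31, 31, 31, 31, 31, 31, 31, 31]
t=21: [36, 36, 36, 36, 36, 36, 36, 36, 36, 36, 36, 36, 36]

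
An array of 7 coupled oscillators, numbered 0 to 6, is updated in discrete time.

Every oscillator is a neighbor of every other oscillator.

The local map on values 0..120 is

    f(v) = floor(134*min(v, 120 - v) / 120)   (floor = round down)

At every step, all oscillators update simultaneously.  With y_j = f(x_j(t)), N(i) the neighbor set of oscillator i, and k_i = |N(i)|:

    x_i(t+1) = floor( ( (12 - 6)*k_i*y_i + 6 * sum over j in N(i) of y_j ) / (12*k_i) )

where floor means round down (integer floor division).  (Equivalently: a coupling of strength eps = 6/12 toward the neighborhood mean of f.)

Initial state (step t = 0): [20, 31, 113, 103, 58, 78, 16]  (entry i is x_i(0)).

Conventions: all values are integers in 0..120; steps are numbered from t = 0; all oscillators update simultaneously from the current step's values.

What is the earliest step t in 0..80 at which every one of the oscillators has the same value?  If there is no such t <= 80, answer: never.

Answer: 6
Key observation: Synchronization is absorbing here: once all oscillators are equal they stay equal, and step 6 is the first all-equal step.

Derivation:
t=0: [20, 31, 113, 103, 58, 78, 16]  (not all equal)
t=1: [26, 31, 20, 24, 44, 36, 24]  (not all equal)
t=2: [30, 33, 28, 29, 39, 35, 29]  (not all equal)
t=3: [34, 35, 33, 33, 38, 36, 33]  (not all equal)
t=4: [37, 38, 37, 37, 39, 38, 37]  (not all equal)
t=5: [41, 41, 41, 41, 42, 41, 41]  (not all equal)
t=6: [45, 45, 45, 45, 45, 45, 45]  (all equal)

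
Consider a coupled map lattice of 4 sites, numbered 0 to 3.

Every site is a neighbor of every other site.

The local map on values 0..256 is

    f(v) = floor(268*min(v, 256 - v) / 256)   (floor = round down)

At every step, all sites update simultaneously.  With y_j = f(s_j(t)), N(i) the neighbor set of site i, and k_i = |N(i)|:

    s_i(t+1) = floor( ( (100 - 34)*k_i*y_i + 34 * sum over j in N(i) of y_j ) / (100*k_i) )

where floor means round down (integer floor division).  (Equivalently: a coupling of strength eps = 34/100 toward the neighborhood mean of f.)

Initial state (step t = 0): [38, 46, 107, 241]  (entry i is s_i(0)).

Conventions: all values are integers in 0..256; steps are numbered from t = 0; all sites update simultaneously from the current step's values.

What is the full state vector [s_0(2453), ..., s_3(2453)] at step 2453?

Simulating step by step:
t=0: [38, 46, 107, 241]
t=1: [45, 50, 85, 32]
t=2: [50, 53, 73, 42]
t=3: [54, 55, 67, 49]
t=4: [57, 57, 64, 54]
t=5: [59, 59, 63, 57]
t=6: [61, 61, 63, 60]
t=7: [63, 63, 64, 62]
t=8: [65, 65, 66, 64]
t=9: [68, 68, 68, 67]
t=10: [70, 70, 70, 70]
t=11: [73, 73, 73, 73]
t=12: [76, 76, 76, 76]
t=13: [79, 79, 79, 79]
t=14: [82, 82, 82, 82]
t=15: [85, 85, 85, 85]
t=16: [88, 88, 88, 88]
t=17: [92, 92, 92, 92]
t=18: [96, 96, 96, 96]
t=19: [100, 100, 100, 100]
t=20: [104, 104, 104, 104]
t=21: [108, 108, 108, 108]
t=22: [113, 113, 113, 113]
t=23: [118, 118, 118, 118]
t=24: [123, 123, 123, 123]
t=25: [128, 128, 128, 128]
t=26: [134, 134, 134, 134]
t=27: [127, 127, 127, 127]
t=28: [132, 132, 132, 132]
t=29: [129, 129, 129, 129]
t=30: [132, 132, 132, 132]

Answer: [129, 129, 129, 129]
Key observation: The state at step 28, [132, 132, 132, 132], reappears at step 30: the system is in a cycle of period 2 from step 28 on.  Therefore the state at step 2453 equals the state at step 28 + ((2453 - 28) mod 2) = 29, which is [129, 129, 129, 129].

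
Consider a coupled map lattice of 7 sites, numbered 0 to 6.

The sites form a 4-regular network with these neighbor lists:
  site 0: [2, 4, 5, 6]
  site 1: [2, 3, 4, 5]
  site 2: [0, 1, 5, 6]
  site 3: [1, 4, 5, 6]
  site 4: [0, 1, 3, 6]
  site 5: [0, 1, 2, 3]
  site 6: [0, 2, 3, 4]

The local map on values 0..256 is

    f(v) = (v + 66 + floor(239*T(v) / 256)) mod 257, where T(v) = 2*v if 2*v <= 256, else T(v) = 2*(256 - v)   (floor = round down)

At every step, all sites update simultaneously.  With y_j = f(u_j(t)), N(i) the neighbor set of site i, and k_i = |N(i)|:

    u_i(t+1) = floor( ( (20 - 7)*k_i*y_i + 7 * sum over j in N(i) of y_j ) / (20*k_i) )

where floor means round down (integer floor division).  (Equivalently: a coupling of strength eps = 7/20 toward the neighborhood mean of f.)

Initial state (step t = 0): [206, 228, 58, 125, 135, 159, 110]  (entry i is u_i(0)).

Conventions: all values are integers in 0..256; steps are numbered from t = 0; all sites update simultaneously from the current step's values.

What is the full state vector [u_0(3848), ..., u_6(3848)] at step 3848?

Answer: [154, 154, 154, 154, 154, 154, 154]
Key observation: The state at step 9, [153, 153, 153, 153, 153, 153, 153], reappears at step 11: the system is in a cycle of period 2 from step 9 on.  Therefore the state at step 3848 equals the state at step 9 + ((3848 - 9) mod 2) = 10, which is [154, 154, 154, 154, 154, 154, 154].

Derivation:
t=0: [206, 228, 58, 125, 135, 159, 110]
t=1: [129, 120, 191, 155, 152, 149, 139]
t=2: [166, 150, 135, 154, 157, 154, 160]
t=3: [147, 156, 162, 152, 150, 153, 150]
t=4: [156, 151, 149, 154, 155, 153, 155]
t=5: [151, 155, 155, 153, 152, 154, 152]
t=6: [155, 152, 152, 153, 154, 153, 154]
t=7: [152, 154, 154, 153, 153, 154, 153]
t=8: [154, 153, 153, 153, 154, 153, 154]
t=9: [153, 153, 153, 153, 153, 153, 153]
t=10: [154, 154, 154, 154, 154, 154, 154]
t=11: [153, 153, 153, 153, 153, 153, 153]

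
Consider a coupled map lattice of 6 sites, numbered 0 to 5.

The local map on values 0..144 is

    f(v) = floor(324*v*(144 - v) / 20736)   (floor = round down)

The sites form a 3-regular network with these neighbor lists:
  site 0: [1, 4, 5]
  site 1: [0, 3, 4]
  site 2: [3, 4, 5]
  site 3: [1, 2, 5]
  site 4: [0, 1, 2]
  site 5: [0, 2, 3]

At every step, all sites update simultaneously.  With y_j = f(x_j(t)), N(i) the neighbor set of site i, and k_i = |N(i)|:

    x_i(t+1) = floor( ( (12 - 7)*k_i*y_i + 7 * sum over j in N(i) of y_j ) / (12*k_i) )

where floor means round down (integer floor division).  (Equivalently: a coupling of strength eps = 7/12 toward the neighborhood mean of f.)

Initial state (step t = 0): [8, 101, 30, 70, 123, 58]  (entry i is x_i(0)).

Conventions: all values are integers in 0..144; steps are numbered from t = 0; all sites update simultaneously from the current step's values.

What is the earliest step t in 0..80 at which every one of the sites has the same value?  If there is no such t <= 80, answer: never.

Simulating step by step:
t=0: [8, 101, 30, 70, 123, 58]  (not all equal)
t=1: [42, 54, 60, 71, 43, 61]  (not all equal)
t=2: [70, 72, 76, 78, 70, 76]  (not all equal)
t=3: [80, 80, 80, 80, 80, 80]  (all equal)

Answer: 3
Key observation: Synchronization is absorbing here: once all sites are equal they stay equal, and step 3 is the first all-equal step.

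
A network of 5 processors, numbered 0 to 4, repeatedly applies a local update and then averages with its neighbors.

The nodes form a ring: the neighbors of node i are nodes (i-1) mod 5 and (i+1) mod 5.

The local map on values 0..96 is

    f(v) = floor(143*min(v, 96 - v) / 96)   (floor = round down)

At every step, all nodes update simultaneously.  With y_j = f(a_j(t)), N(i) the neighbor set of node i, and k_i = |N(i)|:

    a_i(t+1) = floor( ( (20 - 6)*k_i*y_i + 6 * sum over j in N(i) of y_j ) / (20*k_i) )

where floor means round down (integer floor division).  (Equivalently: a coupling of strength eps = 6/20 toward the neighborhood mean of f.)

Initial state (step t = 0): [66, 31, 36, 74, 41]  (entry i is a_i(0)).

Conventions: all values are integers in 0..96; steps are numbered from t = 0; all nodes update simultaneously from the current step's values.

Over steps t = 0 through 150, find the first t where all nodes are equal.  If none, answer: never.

Simulating step by step:
t=0: [66, 31, 36, 74, 41]  (not all equal)
t=1: [46, 46, 48, 39, 54]  (not all equal)
t=2: [67, 68, 68, 60, 62]  (not all equal)
t=3: [43, 41, 42, 50, 49]  (not all equal)
t=4: [64, 61, 62, 67, 68]  (not all equal)
t=5: [46, 50, 49, 43, 42]  (not all equal)
t=6: [67, 68, 68, 64, 63]  (not all equal)
t=7: [43, 41, 41, 46, 47]  (not all equal)
t=8: [64, 61, 62, 67, 68]  (not all equal)

Answer: never
Key observation: The state at step 4 reappears at step 8 — the system is in a cycle of period 4 from step 4 on.  No step 0..8 is synchronized, and the cycle repeats forever, so no step up to 150 (or ever) has all nodes equal.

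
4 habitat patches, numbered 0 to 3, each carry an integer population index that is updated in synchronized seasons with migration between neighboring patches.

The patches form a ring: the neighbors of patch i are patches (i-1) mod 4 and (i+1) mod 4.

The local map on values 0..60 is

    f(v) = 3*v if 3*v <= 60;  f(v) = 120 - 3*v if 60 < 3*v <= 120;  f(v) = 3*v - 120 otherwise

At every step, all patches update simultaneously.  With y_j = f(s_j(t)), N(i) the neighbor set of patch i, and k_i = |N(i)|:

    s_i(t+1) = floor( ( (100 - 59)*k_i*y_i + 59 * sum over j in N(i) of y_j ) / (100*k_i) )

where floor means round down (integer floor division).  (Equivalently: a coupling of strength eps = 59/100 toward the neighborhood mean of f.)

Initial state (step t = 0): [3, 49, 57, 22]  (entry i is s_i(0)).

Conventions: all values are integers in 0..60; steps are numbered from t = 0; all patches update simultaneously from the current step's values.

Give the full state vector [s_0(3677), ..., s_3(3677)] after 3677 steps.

Answer: [18, 19, 18, 18]
Key observation: The state at step 40, [6, 7, 6, 6], reappears at step 44: the system is in a cycle of period 4 from step 40 on.  Therefore the state at step 3677 equals the state at step 40 + ((3677 - 40) mod 4) = 41, which is [18, 19, 18, 18].

Derivation:
t=0: [3, 49, 57, 22]
t=1: [27, 28, 44, 39]
t=2: [27, 29, 16, 16]
t=3: [39, 39, 43, 45]
t=4: [6, 4, 9, 9]
t=5: [18, 18, 22, 24]
t=6: [52, 54, 52, 51]
t=7: [36, 38, 36, 34]
t=8: [12, 9, 12, 14]
t=9: [35, 32, 35, 38]
t=10: [15, 18, 15, 11]
t=11: [44, 48, 44, 40]
t=12: [12, 16, 12, 7]
t=13: [35, 40, 35, 29]
t=14: [15, 8, 15, 22]
t=15: [41, 36, 41, 48]
t=16: [11, 6, 11, 11]
t=17: [28, 26, 28, 33]
t=18: [33, 38, 33, 29]
t=19: [20, 14, 20, 25]
t=20: [50, 52, 50, 53]
t=21: [34, 32, 34, 33]
t=22: [20, 20, 20, 19]
t=23: [59, 60, 59, 58]
t=24: [57, 58, 57, 55]
t=25: [50, 52, 50, 48]
t=26: [30, 32, 30, 27]
t=27: [30, 27, 30, 33]
t=28: [30, 33, 30, 26]
t=29: [30, 26, 30, 34]
t=30: [30, 34, 30, 25]
t=31: [30, 25, 30, 36]
t=32: [29, 36, 29, 22]
t=33: [33, 24, 33, 41]
t=34: [23, 32, 23, 13]
t=35: [39, 39, 39, 46]
t=36: [7, 3, 7, 9]
t=37: [19, 16, 19, 23]
t=38: [52, 53, 52, 54]
t=39: [38, 37, 38, 38]
t=40: [6, 7, 6, 6]
t=41: [18, 19, 18, 18]
t=42: [54, 55, 54, 54]
t=43: [42, 43, 42, 42]
t=44: [6, 7, 6, 6]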